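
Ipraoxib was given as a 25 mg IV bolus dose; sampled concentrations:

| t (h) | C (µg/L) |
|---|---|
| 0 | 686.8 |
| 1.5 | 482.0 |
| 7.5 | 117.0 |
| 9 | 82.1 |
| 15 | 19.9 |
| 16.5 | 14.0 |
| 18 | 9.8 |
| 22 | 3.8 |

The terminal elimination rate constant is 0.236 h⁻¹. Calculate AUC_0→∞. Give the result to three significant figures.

AUC = 3220 µg/L·h

Trapezoidal AUC_0→22:
  [0→1.5]: (686.8+482.0)/2 × 1.5 = 876.6
  [1.5→7.5]: (482.0+117.0)/2 × 6 = 1797.0
  [7.5→9]: (117.0+82.1)/2 × 1.5 = 149.325
  [9→15]: (82.1+19.9)/2 × 6 = 306.0
  [15→16.5]: (19.9+14.0)/2 × 1.5 = 25.425
  [16.5→18]: (14.0+9.8)/2 × 1.5 = 17.85
  [18→22]: (9.8+3.8)/2 × 4 = 27.2
  Sum = 3199.4 µg/L·h
Extrapolated tail: C_last / k_e = 3.8 / 0.236 = 16.102
AUC_0→∞ = 3199.4 + 16.102 = 3215.502 µg/L·h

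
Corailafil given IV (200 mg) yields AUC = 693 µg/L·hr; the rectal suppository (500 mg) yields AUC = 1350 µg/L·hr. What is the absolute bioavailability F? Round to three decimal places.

F = (AUC_ev / D_ev) / (AUC_iv / D_iv)
  = (1350/500) / (693/200)
  = 2.7 / 3.465 = 0.7792

F = 0.779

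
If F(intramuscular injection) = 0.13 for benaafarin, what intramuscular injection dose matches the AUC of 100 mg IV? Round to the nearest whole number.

For equal systemic exposure: F × D_ev = D_iv
D_ev = D_iv / F = 100 / 0.13 = 769.231 mg

D_intramuscular = 769 mg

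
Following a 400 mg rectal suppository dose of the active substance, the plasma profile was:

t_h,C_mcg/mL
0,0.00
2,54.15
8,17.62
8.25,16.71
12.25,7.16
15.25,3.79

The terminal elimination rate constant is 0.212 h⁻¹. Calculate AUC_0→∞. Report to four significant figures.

AUC = 355.8 mcg/mL·h

Trapezoidal AUC_0→15.25:
  [0→2]: (0.00+54.15)/2 × 2 = 54.15
  [2→8]: (54.15+17.62)/2 × 6 = 215.31
  [8→8.25]: (17.62+16.71)/2 × 0.25 = 4.29125
  [8.25→12.25]: (16.71+7.16)/2 × 4 = 47.74
  [12.25→15.25]: (7.16+3.79)/2 × 3 = 16.425
  Sum = 337.91625 mcg/mL·h
Extrapolated tail: C_last / k_e = 3.79 / 0.212 = 17.877
AUC_0→∞ = 337.91625 + 17.877 = 355.79325 mcg/mL·h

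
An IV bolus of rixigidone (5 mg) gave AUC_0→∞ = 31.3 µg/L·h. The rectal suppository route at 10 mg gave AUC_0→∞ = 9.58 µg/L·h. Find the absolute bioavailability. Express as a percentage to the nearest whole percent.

F = 15%

F = (AUC_ev / D_ev) / (AUC_iv / D_iv)
  = (9.58/10) / (31.3/5)
  = 0.958 / 6.26 = 0.1530
  = 15.30%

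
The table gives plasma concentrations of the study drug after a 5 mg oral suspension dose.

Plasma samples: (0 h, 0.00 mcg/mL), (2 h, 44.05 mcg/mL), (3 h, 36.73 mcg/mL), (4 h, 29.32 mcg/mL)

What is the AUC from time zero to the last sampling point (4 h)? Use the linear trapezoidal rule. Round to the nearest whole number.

Trapezoidal AUC_0→4:
  [0→2]: (0.00+44.05)/2 × 2 = 44.05
  [2→3]: (44.05+36.73)/2 × 1 = 40.39
  [3→4]: (36.73+29.32)/2 × 1 = 33.025
  Sum = 117.465 mcg/mL·h

AUC = 117 mcg/mL·h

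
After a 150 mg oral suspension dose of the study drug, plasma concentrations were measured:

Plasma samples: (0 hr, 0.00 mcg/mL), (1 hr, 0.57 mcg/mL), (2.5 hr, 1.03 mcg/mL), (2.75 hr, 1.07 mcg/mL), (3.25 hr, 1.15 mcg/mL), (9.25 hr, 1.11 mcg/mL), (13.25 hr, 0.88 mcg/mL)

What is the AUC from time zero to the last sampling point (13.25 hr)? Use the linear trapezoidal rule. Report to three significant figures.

AUC = 13.1 mcg/mL·hr

Trapezoidal AUC_0→13.25:
  [0→1]: (0.00+0.57)/2 × 1 = 0.285
  [1→2.5]: (0.57+1.03)/2 × 1.5 = 1.2
  [2.5→2.75]: (1.03+1.07)/2 × 0.25 = 0.2625
  [2.75→3.25]: (1.07+1.15)/2 × 0.5 = 0.555
  [3.25→9.25]: (1.15+1.11)/2 × 6 = 6.78
  [9.25→13.25]: (1.11+0.88)/2 × 4 = 3.98
  Sum = 13.0625 mcg/mL·hr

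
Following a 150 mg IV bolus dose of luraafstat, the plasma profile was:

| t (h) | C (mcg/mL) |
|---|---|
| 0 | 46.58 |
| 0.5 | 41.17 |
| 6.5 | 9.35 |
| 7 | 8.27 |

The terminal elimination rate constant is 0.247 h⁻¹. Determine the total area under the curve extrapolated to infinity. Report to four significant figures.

Trapezoidal AUC_0→7:
  [0→0.5]: (46.58+41.17)/2 × 0.5 = 21.9375
  [0.5→6.5]: (41.17+9.35)/2 × 6 = 151.56
  [6.5→7]: (9.35+8.27)/2 × 0.5 = 4.405
  Sum = 177.9025 mcg/mL·h
Extrapolated tail: C_last / k_e = 8.27 / 0.247 = 33.482
AUC_0→∞ = 177.9025 + 33.482 = 211.3845 mcg/mL·h

AUC = 211.4 mcg/mL·h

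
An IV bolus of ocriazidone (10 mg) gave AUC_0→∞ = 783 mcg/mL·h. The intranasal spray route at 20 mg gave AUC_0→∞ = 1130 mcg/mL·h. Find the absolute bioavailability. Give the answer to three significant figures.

F = 0.722

F = (AUC_ev / D_ev) / (AUC_iv / D_iv)
  = (1130/20) / (783/10)
  = 56.5 / 78.3 = 0.7216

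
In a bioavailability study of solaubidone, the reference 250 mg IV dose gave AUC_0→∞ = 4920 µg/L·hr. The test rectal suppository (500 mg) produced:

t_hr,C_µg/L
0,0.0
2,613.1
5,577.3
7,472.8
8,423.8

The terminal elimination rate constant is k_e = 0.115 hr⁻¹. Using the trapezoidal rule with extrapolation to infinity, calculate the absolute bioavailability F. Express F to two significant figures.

Trapezoidal AUC_0→8 (rectal suppository):
  [0→2]: (0.0+613.1)/2 × 2 = 613.1
  [2→5]: (613.1+577.3)/2 × 3 = 1785.6
  [5→7]: (577.3+472.8)/2 × 2 = 1050.1
  [7→8]: (472.8+423.8)/2 × 1 = 448.3
  Sum = 3897.1 µg/L·hr
Tail: C_last/k_e = 423.8/0.115 = 3685.217
AUC_0→∞ (rectal suppository) = 3897.1 + 3685.217 = 7582.317 µg/L·hr
F = (AUC_ev/D_ev)/(AUC_iv/D_iv) = (7582.317/500)/(4920/250) = 15.164634/19.68 = 0.7706

F = 0.77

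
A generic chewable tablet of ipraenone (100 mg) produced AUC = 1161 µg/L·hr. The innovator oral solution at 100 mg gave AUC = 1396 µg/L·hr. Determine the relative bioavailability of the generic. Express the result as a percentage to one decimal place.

F_rel = (AUC_test/D_test) / (AUC_ref/D_ref)
      = (1161/100) / (1396/100)
      = 11.61 / 13.96 = 0.8317 = 83.17%

F_rel = 83.2%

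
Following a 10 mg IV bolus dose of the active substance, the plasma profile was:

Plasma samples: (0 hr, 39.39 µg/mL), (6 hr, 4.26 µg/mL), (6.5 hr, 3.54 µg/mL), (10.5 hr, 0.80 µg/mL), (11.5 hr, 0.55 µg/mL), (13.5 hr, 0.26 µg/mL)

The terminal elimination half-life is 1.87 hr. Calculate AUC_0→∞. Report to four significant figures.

AUC = 143.8 µg/mL·hr

Trapezoidal AUC_0→13.5:
  [0→6]: (39.39+4.26)/2 × 6 = 130.95
  [6→6.5]: (4.26+3.54)/2 × 0.5 = 1.95
  [6.5→10.5]: (3.54+0.80)/2 × 4 = 8.68
  [10.5→11.5]: (0.80+0.55)/2 × 1 = 0.675
  [11.5→13.5]: (0.55+0.26)/2 × 2 = 0.81
  Sum = 143.065 µg/mL·hr
k_e = ln2 / t½ = 0.693147 / 1.87 = 0.3707 hr^-1
Extrapolated tail: C_last / k_e = 0.26 / 0.3707 = 0.701
AUC_0→∞ = 143.065 + 0.701 = 143.766 µg/mL·hr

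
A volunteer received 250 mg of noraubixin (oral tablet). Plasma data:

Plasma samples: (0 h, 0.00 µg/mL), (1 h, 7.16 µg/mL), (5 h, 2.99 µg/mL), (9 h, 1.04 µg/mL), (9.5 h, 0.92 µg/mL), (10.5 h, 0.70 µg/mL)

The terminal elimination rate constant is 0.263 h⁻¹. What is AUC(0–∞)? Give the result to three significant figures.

AUC = 35.9 µg/mL·h

Trapezoidal AUC_0→10.5:
  [0→1]: (0.00+7.16)/2 × 1 = 3.58
  [1→5]: (7.16+2.99)/2 × 4 = 20.3
  [5→9]: (2.99+1.04)/2 × 4 = 8.06
  [9→9.5]: (1.04+0.92)/2 × 0.5 = 0.49
  [9.5→10.5]: (0.92+0.70)/2 × 1 = 0.81
  Sum = 33.24 µg/mL·h
Extrapolated tail: C_last / k_e = 0.70 / 0.263 = 2.662
AUC_0→∞ = 33.24 + 2.662 = 35.902 µg/mL·h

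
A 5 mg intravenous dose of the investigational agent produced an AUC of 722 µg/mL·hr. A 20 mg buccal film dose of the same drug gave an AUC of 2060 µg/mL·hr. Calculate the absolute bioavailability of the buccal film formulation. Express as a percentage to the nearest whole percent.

F = (AUC_ev / D_ev) / (AUC_iv / D_iv)
  = (2060/20) / (722/5)
  = 103 / 144.4 = 0.7133
  = 71.33%

F = 71%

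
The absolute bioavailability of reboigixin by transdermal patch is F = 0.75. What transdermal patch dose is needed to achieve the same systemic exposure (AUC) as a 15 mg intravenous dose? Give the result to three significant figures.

D_transdermal = 20.0 mg

For equal systemic exposure: F × D_ev = D_iv
D_ev = D_iv / F = 15 / 0.75 = 20 mg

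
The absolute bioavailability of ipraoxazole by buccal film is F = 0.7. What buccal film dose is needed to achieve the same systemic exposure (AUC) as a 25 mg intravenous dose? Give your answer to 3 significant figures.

For equal systemic exposure: F × D_ev = D_iv
D_ev = D_iv / F = 25 / 0.7 = 35.7143 mg

D_buccal = 35.7 mg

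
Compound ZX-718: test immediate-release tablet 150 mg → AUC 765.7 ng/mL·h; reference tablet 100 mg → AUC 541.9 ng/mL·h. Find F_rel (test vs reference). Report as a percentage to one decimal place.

F_rel = (AUC_test/D_test) / (AUC_ref/D_ref)
      = (765.7/150) / (541.9/100)
      = 5.10467 / 5.419 = 0.9420 = 94.20%

F_rel = 94.2%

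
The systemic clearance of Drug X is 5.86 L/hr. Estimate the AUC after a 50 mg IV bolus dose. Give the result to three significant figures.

AUC_0→∞ = Dose_iv / CL
        = 50 / 5.86 = 8.53242 mg/L·hr

AUC = 8.53 mg/L·hr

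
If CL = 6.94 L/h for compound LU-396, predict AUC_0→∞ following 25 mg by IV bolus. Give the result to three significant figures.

AUC_0→∞ = Dose_iv / CL
        = 25 / 6.94 = 3.60231 mg/L·h

AUC = 3.60 mg/L·h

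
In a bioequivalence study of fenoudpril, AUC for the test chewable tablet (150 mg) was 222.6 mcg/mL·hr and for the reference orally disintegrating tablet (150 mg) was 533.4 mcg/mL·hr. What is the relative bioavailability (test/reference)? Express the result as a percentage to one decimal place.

F_rel = 41.7%

F_rel = (AUC_test/D_test) / (AUC_ref/D_ref)
      = (222.6/150) / (533.4/150)
      = 1.484 / 3.556 = 0.4173 = 41.73%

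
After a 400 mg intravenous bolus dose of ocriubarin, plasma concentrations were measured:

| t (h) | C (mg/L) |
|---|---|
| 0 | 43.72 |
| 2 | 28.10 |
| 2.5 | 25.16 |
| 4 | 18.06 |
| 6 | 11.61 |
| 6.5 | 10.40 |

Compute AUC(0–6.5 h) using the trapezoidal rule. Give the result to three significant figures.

AUC = 153 mg/L·h

Trapezoidal AUC_0→6.5:
  [0→2]: (43.72+28.10)/2 × 2 = 71.82
  [2→2.5]: (28.10+25.16)/2 × 0.5 = 13.315
  [2.5→4]: (25.16+18.06)/2 × 1.5 = 32.415
  [4→6]: (18.06+11.61)/2 × 2 = 29.67
  [6→6.5]: (11.61+10.40)/2 × 0.5 = 5.5025
  Sum = 152.7225 mg/L·h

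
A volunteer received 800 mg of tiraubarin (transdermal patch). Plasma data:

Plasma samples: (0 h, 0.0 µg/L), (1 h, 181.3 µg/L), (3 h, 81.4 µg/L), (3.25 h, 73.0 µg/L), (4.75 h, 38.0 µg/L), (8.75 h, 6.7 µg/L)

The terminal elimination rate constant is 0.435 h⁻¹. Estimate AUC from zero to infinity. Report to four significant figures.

Trapezoidal AUC_0→8.75:
  [0→1]: (0.0+181.3)/2 × 1 = 90.65
  [1→3]: (181.3+81.4)/2 × 2 = 262.7
  [3→3.25]: (81.4+73.0)/2 × 0.25 = 19.3
  [3.25→4.75]: (73.0+38.0)/2 × 1.5 = 83.25
  [4.75→8.75]: (38.0+6.7)/2 × 4 = 89.4
  Sum = 545.3 µg/L·h
Extrapolated tail: C_last / k_e = 6.7 / 0.435 = 15.402
AUC_0→∞ = 545.3 + 15.402 = 560.702 µg/L·h

AUC = 560.7 µg/L·h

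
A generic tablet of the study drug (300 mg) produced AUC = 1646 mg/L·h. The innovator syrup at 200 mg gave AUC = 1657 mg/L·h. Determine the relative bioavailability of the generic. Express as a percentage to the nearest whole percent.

F_rel = 66%

F_rel = (AUC_test/D_test) / (AUC_ref/D_ref)
      = (1646/300) / (1657/200)
      = 5.48667 / 8.285 = 0.6622 = 66.22%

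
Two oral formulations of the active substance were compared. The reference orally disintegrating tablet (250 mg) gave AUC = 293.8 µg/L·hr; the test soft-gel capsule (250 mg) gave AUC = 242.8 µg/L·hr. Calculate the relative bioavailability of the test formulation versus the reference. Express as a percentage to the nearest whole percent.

F_rel = (AUC_test/D_test) / (AUC_ref/D_ref)
      = (242.8/250) / (293.8/250)
      = 0.9712 / 1.1752 = 0.8264 = 82.64%

F_rel = 83%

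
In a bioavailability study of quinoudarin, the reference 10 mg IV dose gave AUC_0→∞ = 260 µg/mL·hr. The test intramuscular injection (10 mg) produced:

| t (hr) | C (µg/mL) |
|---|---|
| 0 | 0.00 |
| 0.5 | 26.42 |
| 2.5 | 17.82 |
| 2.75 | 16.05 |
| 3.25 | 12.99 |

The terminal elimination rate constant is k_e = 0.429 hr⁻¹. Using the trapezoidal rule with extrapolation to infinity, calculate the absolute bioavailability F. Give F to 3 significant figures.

Trapezoidal AUC_0→3.25 (intramuscular injection):
  [0→0.5]: (0.00+26.42)/2 × 0.5 = 6.605
  [0.5→2.5]: (26.42+17.82)/2 × 2 = 44.24
  [2.5→2.75]: (17.82+16.05)/2 × 0.25 = 4.23375
  [2.75→3.25]: (16.05+12.99)/2 × 0.5 = 7.26
  Sum = 62.33875 µg/mL·hr
Tail: C_last/k_e = 12.99/0.429 = 30.280
AUC_0→∞ (intramuscular injection) = 62.33875 + 30.280 = 92.61875 µg/mL·hr
F = (AUC_ev/D_ev)/(AUC_iv/D_iv) = (92.61875/10)/(260/10) = 9.261875/26 = 0.3562

F = 0.356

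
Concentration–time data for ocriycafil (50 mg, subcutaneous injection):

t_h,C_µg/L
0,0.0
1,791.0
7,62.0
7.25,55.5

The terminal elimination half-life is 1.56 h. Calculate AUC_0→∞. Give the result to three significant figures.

Trapezoidal AUC_0→7.25:
  [0→1]: (0.0+791.0)/2 × 1 = 395.5
  [1→7]: (791.0+62.0)/2 × 6 = 2559.0
  [7→7.25]: (62.0+55.5)/2 × 0.25 = 14.6875
  Sum = 2969.1875 µg/L·h
k_e = ln2 / t½ = 0.693147 / 1.56 = 0.4443 h^-1
Extrapolated tail: C_last / k_e = 55.5 / 0.4443 = 124.916
AUC_0→∞ = 2969.1875 + 124.916 = 3094.1035 µg/L·h

AUC = 3090 µg/L·h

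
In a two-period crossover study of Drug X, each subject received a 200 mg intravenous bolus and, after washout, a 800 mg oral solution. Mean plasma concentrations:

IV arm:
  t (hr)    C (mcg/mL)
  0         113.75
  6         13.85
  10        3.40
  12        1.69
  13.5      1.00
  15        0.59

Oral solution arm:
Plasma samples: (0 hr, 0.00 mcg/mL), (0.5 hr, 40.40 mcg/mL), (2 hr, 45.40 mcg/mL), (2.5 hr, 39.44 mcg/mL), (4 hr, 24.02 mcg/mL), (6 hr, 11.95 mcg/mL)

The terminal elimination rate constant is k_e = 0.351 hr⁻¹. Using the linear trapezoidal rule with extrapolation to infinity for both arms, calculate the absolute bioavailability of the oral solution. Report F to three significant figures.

Trapezoidal AUC_0→15 (IV):
  [0→6]: (113.75+13.85)/2 × 6 = 382.8
  [6→10]: (13.85+3.40)/2 × 4 = 34.5
  [10→12]: (3.40+1.69)/2 × 2 = 5.09
  [12→13.5]: (1.69+1.00)/2 × 1.5 = 2.0175
  [13.5→15]: (1.00+0.59)/2 × 1.5 = 1.1925
  Sum = 425.6 mcg/mL·hr
IV tail: 0.59/0.351 = 1.681; AUC_iv,0→∞ = 425.6 + 1.681 = 427.281 mcg/mL·hr
Trapezoidal AUC_0→6 (oral solution):
  [0→0.5]: (0.00+40.40)/2 × 0.5 = 10.1
  [0.5→2]: (40.40+45.40)/2 × 1.5 = 64.35
  [2→2.5]: (45.40+39.44)/2 × 0.5 = 21.21
  [2.5→4]: (39.44+24.02)/2 × 1.5 = 47.595
  [4→6]: (24.02+11.95)/2 × 2 = 35.97
  Sum = 179.225 mcg/mL·hr
oral solution tail: 11.95/0.351 = 34.046; AUC_ev,0→∞ = 179.225 + 34.046 = 213.271 mcg/mL·hr
F = (AUC_ev/D_ev)/(AUC_iv/D_iv) = (213.271/800)/(427.281/200) = 0.26658875/2.136405 = 0.1248

F = 0.125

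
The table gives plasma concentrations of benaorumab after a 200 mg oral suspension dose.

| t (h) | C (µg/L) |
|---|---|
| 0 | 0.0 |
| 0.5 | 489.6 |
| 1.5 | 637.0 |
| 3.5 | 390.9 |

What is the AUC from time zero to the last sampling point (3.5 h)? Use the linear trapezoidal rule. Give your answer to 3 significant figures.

Trapezoidal AUC_0→3.5:
  [0→0.5]: (0.0+489.6)/2 × 0.5 = 122.4
  [0.5→1.5]: (489.6+637.0)/2 × 1 = 563.3
  [1.5→3.5]: (637.0+390.9)/2 × 2 = 1027.9
  Sum = 1713.6 µg/L·h

AUC = 1710 µg/L·h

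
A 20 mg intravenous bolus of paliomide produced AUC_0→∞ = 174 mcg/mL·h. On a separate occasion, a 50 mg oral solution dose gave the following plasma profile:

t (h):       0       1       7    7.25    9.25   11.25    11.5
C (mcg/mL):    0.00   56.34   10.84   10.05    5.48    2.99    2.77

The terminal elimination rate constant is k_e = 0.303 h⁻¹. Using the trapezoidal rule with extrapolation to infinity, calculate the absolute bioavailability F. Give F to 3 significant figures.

F = 0.612

Trapezoidal AUC_0→11.5 (oral solution):
  [0→1]: (0.00+56.34)/2 × 1 = 28.17
  [1→7]: (56.34+10.84)/2 × 6 = 201.54
  [7→7.25]: (10.84+10.05)/2 × 0.25 = 2.61125
  [7.25→9.25]: (10.05+5.48)/2 × 2 = 15.53
  [9.25→11.25]: (5.48+2.99)/2 × 2 = 8.47
  [11.25→11.5]: (2.99+2.77)/2 × 0.25 = 0.72
  Sum = 257.04125 mcg/mL·h
Tail: C_last/k_e = 2.77/0.303 = 9.142
AUC_0→∞ (oral solution) = 257.04125 + 9.142 = 266.18325 mcg/mL·h
F = (AUC_ev/D_ev)/(AUC_iv/D_iv) = (266.18325/50)/(174/20) = 5.323665/8.7 = 0.6119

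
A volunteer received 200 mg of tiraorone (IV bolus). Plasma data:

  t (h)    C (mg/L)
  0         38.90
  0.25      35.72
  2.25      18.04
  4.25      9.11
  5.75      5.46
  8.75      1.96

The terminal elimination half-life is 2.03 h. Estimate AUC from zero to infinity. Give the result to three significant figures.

AUC = 118 mg/L·h

Trapezoidal AUC_0→8.75:
  [0→0.25]: (38.90+35.72)/2 × 0.25 = 9.3275
  [0.25→2.25]: (35.72+18.04)/2 × 2 = 53.76
  [2.25→4.25]: (18.04+9.11)/2 × 2 = 27.15
  [4.25→5.75]: (9.11+5.46)/2 × 1.5 = 10.9275
  [5.75→8.75]: (5.46+1.96)/2 × 3 = 11.13
  Sum = 112.295 mg/L·h
k_e = ln2 / t½ = 0.693147 / 2.03 = 0.3415 h^-1
Extrapolated tail: C_last / k_e = 1.96 / 0.3415 = 5.739
AUC_0→∞ = 112.295 + 5.739 = 118.034 mg/L·h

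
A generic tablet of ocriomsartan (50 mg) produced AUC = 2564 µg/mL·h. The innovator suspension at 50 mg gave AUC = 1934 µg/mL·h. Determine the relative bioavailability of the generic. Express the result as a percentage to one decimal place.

F_rel = (AUC_test/D_test) / (AUC_ref/D_ref)
      = (2564/50) / (1934/50)
      = 51.28 / 38.68 = 1.3257 = 132.57%

F_rel = 132.6%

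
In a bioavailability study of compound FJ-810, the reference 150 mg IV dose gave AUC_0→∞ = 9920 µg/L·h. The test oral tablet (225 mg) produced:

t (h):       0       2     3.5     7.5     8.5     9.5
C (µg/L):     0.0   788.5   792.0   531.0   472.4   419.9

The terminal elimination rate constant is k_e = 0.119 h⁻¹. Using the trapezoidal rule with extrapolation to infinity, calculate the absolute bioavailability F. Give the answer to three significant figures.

F = 0.611

Trapezoidal AUC_0→9.5 (oral tablet):
  [0→2]: (0.0+788.5)/2 × 2 = 788.5
  [2→3.5]: (788.5+792.0)/2 × 1.5 = 1185.375
  [3.5→7.5]: (792.0+531.0)/2 × 4 = 2646.0
  [7.5→8.5]: (531.0+472.4)/2 × 1 = 501.7
  [8.5→9.5]: (472.4+419.9)/2 × 1 = 446.15
  Sum = 5567.725 µg/L·h
Tail: C_last/k_e = 419.9/0.119 = 3528.571
AUC_0→∞ (oral tablet) = 5567.725 + 3528.571 = 9096.296 µg/L·h
F = (AUC_ev/D_ev)/(AUC_iv/D_iv) = (9096.296/225)/(9920/150) = 40.428/66.1333 = 0.6113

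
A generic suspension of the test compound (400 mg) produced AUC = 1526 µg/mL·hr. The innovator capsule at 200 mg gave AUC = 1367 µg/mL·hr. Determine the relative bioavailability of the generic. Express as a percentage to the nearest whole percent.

F_rel = 56%

F_rel = (AUC_test/D_test) / (AUC_ref/D_ref)
      = (1526/400) / (1367/200)
      = 3.815 / 6.835 = 0.5582 = 55.82%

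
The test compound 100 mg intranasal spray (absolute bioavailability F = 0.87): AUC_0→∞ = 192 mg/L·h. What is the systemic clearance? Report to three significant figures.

CL = F × Dose / AUC_0→∞
   = 0.87 × 100 / 192 = 0.453125 L/h

CL = 0.453 L/h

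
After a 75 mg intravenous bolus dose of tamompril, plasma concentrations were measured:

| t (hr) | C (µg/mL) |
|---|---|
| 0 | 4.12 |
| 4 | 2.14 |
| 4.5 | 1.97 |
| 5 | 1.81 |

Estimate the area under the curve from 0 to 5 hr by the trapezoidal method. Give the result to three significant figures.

Trapezoidal AUC_0→5:
  [0→4]: (4.12+2.14)/2 × 4 = 12.52
  [4→4.5]: (2.14+1.97)/2 × 0.5 = 1.0275
  [4.5→5]: (1.97+1.81)/2 × 0.5 = 0.945
  Sum = 14.4925 µg/mL·hr

AUC = 14.5 µg/mL·hr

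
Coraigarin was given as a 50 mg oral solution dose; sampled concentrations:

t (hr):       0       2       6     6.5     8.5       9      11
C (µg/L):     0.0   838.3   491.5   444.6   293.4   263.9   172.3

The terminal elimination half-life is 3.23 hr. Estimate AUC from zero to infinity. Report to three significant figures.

Trapezoidal AUC_0→11:
  [0→2]: (0.0+838.3)/2 × 2 = 838.3
  [2→6]: (838.3+491.5)/2 × 4 = 2659.6
  [6→6.5]: (491.5+444.6)/2 × 0.5 = 234.025
  [6.5→8.5]: (444.6+293.4)/2 × 2 = 738.0
  [8.5→9]: (293.4+263.9)/2 × 0.5 = 139.325
  [9→11]: (263.9+172.3)/2 × 2 = 436.2
  Sum = 5045.45 µg/L·hr
k_e = ln2 / t½ = 0.693147 / 3.23 = 0.2146 hr^-1
Extrapolated tail: C_last / k_e = 172.3 / 0.2146 = 802.889
AUC_0→∞ = 5045.45 + 802.889 = 5848.339 µg/L·hr

AUC = 5850 µg/L·hr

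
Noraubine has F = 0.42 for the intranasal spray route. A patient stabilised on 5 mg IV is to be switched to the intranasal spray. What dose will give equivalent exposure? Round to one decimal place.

For equal systemic exposure: F × D_ev = D_iv
D_ev = D_iv / F = 5 / 0.42 = 11.9048 mg

D_intranasal = 11.9 mg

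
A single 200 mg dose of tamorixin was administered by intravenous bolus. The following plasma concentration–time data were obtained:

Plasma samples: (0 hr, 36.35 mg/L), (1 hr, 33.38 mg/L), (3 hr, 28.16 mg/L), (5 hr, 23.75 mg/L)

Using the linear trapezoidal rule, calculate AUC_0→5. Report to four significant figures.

Trapezoidal AUC_0→5:
  [0→1]: (36.35+33.38)/2 × 1 = 34.865
  [1→3]: (33.38+28.16)/2 × 2 = 61.54
  [3→5]: (28.16+23.75)/2 × 2 = 51.91
  Sum = 148.315 mg/L·hr

AUC = 148.3 mg/L·hr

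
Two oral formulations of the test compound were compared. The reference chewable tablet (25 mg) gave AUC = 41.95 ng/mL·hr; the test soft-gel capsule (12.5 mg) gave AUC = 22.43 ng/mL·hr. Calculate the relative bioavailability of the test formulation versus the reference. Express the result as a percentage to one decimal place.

F_rel = 106.9%

F_rel = (AUC_test/D_test) / (AUC_ref/D_ref)
      = (22.43/12.5) / (41.95/25)
      = 1.7944 / 1.678 = 1.0694 = 106.94%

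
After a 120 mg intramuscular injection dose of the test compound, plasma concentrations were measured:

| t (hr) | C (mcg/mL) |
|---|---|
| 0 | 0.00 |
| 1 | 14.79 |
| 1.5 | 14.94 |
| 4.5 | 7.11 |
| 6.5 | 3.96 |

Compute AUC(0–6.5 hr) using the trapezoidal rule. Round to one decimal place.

Trapezoidal AUC_0→6.5:
  [0→1]: (0.00+14.79)/2 × 1 = 7.395
  [1→1.5]: (14.79+14.94)/2 × 0.5 = 7.4325
  [1.5→4.5]: (14.94+7.11)/2 × 3 = 33.075
  [4.5→6.5]: (7.11+3.96)/2 × 2 = 11.07
  Sum = 58.9725 mcg/mL·hr

AUC = 59.0 mcg/mL·hr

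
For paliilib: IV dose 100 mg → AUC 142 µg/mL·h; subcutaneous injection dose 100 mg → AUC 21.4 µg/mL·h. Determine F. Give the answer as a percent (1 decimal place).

F = (AUC_ev / D_ev) / (AUC_iv / D_iv)
  = (21.4/100) / (142/100)
  = 0.214 / 1.42 = 0.1507
  = 15.07%

F = 15.1%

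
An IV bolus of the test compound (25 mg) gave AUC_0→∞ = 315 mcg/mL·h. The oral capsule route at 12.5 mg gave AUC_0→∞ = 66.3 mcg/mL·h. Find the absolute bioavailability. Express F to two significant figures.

F = 0.42

F = (AUC_ev / D_ev) / (AUC_iv / D_iv)
  = (66.3/12.5) / (315/25)
  = 5.304 / 12.6 = 0.4210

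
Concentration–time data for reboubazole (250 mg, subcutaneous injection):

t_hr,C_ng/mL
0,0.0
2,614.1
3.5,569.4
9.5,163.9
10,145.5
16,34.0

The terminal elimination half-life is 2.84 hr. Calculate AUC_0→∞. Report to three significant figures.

Trapezoidal AUC_0→16:
  [0→2]: (0.0+614.1)/2 × 2 = 614.1
  [2→3.5]: (614.1+569.4)/2 × 1.5 = 887.625
  [3.5→9.5]: (569.4+163.9)/2 × 6 = 2199.9
  [9.5→10]: (163.9+145.5)/2 × 0.5 = 77.35
  [10→16]: (145.5+34.0)/2 × 6 = 538.5
  Sum = 4317.475 ng/mL·hr
k_e = ln2 / t½ = 0.693147 / 2.84 = 0.2441 hr^-1
Extrapolated tail: C_last / k_e = 34.0 / 0.2441 = 139.287
AUC_0→∞ = 4317.475 + 139.287 = 4456.762 ng/mL·hr

AUC = 4460 ng/mL·hr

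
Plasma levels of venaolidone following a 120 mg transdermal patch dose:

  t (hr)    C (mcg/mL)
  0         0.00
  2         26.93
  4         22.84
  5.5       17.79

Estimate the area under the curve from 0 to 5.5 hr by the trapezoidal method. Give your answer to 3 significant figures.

Trapezoidal AUC_0→5.5:
  [0→2]: (0.00+26.93)/2 × 2 = 26.93
  [2→4]: (26.93+22.84)/2 × 2 = 49.77
  [4→5.5]: (22.84+17.79)/2 × 1.5 = 30.4725
  Sum = 107.1725 mcg/mL·hr

AUC = 107 mcg/mL·hr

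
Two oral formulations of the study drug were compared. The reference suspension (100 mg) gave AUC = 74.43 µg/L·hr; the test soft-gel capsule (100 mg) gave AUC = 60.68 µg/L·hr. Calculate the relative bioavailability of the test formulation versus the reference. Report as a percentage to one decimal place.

F_rel = 81.5%

F_rel = (AUC_test/D_test) / (AUC_ref/D_ref)
      = (60.68/100) / (74.43/100)
      = 0.6068 / 0.7443 = 0.8153 = 81.53%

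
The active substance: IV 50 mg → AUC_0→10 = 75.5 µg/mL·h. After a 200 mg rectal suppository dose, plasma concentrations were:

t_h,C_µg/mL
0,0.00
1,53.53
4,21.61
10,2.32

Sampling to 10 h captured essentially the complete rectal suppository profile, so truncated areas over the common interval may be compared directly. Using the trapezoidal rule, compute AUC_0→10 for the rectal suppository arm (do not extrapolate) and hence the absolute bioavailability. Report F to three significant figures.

Trapezoidal AUC_0→10 (rectal suppository):
  [0→1]: (0.00+53.53)/2 × 1 = 26.765
  [1→4]: (53.53+21.61)/2 × 3 = 112.71
  [4→10]: (21.61+2.32)/2 × 6 = 71.79
  Sum = 211.265 µg/mL·h
F = (AUC_ev/D_ev)/(AUC_iv/D_iv) = (211.265/200)/(75.5/50) = 1.056325/1.51 = 0.6996

F = 0.700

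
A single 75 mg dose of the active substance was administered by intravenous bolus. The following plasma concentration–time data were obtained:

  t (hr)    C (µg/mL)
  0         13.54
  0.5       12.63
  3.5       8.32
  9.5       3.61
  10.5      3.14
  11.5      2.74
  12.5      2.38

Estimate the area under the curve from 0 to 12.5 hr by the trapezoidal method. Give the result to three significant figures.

Trapezoidal AUC_0→12.5:
  [0→0.5]: (13.54+12.63)/2 × 0.5 = 6.5425
  [0.5→3.5]: (12.63+8.32)/2 × 3 = 31.425
  [3.5→9.5]: (8.32+3.61)/2 × 6 = 35.79
  [9.5→10.5]: (3.61+3.14)/2 × 1 = 3.375
  [10.5→11.5]: (3.14+2.74)/2 × 1 = 2.94
  [11.5→12.5]: (2.74+2.38)/2 × 1 = 2.56
  Sum = 82.6325 µg/mL·hr

AUC = 82.6 µg/mL·hr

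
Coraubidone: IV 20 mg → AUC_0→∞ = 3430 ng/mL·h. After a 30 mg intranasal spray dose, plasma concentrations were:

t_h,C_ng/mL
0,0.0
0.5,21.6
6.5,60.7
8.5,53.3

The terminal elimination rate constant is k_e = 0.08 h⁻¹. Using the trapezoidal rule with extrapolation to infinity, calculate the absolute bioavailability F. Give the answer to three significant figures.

F = 0.201

Trapezoidal AUC_0→8.5 (intranasal spray):
  [0→0.5]: (0.0+21.6)/2 × 0.5 = 5.4
  [0.5→6.5]: (21.6+60.7)/2 × 6 = 246.9
  [6.5→8.5]: (60.7+53.3)/2 × 2 = 114.0
  Sum = 366.3 ng/mL·h
Tail: C_last/k_e = 53.3/0.08 = 666.250
AUC_0→∞ (intranasal spray) = 366.3 + 666.250 = 1032.55 ng/mL·h
F = (AUC_ev/D_ev)/(AUC_iv/D_iv) = (1032.55/30)/(3430/20) = 34.4183/171.5 = 0.2007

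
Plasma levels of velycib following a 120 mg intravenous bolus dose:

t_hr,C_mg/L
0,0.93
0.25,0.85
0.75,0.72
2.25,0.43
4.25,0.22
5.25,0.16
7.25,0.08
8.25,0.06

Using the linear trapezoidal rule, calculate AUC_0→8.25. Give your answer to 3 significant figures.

Trapezoidal AUC_0→8.25:
  [0→0.25]: (0.93+0.85)/2 × 0.25 = 0.2225
  [0.25→0.75]: (0.85+0.72)/2 × 0.5 = 0.3925
  [0.75→2.25]: (0.72+0.43)/2 × 1.5 = 0.8625
  [2.25→4.25]: (0.43+0.22)/2 × 2 = 0.65
  [4.25→5.25]: (0.22+0.16)/2 × 1 = 0.19
  [5.25→7.25]: (0.16+0.08)/2 × 2 = 0.24
  [7.25→8.25]: (0.08+0.06)/2 × 1 = 0.07
  Sum = 2.6275 mg/L·hr

AUC = 2.63 mg/L·hr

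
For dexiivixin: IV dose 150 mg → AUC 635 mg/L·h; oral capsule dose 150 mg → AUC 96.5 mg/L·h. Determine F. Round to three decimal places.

F = 0.152

F = (AUC_ev / D_ev) / (AUC_iv / D_iv)
  = (96.5/150) / (635/150)
  = 0.643333 / 4.23333 = 0.1520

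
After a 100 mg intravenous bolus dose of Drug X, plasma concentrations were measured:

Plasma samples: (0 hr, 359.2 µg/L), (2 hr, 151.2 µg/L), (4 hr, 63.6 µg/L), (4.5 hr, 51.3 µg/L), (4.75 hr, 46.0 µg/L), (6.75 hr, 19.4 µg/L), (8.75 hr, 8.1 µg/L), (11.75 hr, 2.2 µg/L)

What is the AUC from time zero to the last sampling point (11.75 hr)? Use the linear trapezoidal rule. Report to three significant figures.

AUC = 874 µg/L·hr

Trapezoidal AUC_0→11.75:
  [0→2]: (359.2+151.2)/2 × 2 = 510.4
  [2→4]: (151.2+63.6)/2 × 2 = 214.8
  [4→4.5]: (63.6+51.3)/2 × 0.5 = 28.725
  [4.5→4.75]: (51.3+46.0)/2 × 0.25 = 12.1625
  [4.75→6.75]: (46.0+19.4)/2 × 2 = 65.4
  [6.75→8.75]: (19.4+8.1)/2 × 2 = 27.5
  [8.75→11.75]: (8.1+2.2)/2 × 3 = 15.45
  Sum = 874.4375 µg/L·hr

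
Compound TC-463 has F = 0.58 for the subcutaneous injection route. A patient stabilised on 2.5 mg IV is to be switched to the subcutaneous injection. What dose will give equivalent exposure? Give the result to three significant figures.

D_subcutaneous = 4.31 mg

For equal systemic exposure: F × D_ev = D_iv
D_ev = D_iv / F = 2.5 / 0.58 = 4.31034 mg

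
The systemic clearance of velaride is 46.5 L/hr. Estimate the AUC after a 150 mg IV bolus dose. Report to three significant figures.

AUC = 3.23 mg/L·hr

AUC_0→∞ = Dose_iv / CL
        = 150 / 46.5 = 3.22581 mg/L·hr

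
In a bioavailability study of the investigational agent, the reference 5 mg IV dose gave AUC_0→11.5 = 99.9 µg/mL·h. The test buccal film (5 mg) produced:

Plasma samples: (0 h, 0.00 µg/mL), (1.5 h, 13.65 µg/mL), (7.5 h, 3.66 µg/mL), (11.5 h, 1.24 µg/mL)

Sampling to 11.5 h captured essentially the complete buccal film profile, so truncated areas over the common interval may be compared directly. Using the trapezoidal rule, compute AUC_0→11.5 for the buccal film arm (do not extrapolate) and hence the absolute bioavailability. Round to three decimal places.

F = 0.720

Trapezoidal AUC_0→11.5 (buccal film):
  [0→1.5]: (0.00+13.65)/2 × 1.5 = 10.2375
  [1.5→7.5]: (13.65+3.66)/2 × 6 = 51.93
  [7.5→11.5]: (3.66+1.24)/2 × 4 = 9.8
  Sum = 71.9675 µg/mL·h
F = (AUC_ev/D_ev)/(AUC_iv/D_iv) = (71.9675/5)/(99.9/5) = 14.3935/19.98 = 0.7204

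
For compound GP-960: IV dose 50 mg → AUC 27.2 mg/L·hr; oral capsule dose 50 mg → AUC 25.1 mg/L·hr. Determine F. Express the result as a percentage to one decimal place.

F = 92.3%

F = (AUC_ev / D_ev) / (AUC_iv / D_iv)
  = (25.1/50) / (27.2/50)
  = 0.502 / 0.544 = 0.9228
  = 92.28%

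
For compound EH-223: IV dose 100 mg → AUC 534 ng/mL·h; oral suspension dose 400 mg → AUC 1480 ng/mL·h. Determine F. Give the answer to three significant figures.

F = (AUC_ev / D_ev) / (AUC_iv / D_iv)
  = (1480/400) / (534/100)
  = 3.7 / 5.34 = 0.6929

F = 0.693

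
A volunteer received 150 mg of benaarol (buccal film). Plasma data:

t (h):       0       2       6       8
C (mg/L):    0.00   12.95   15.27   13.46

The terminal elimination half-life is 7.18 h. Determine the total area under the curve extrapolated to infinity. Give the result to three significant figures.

AUC = 238 mg/L·h

Trapezoidal AUC_0→8:
  [0→2]: (0.00+12.95)/2 × 2 = 12.95
  [2→6]: (12.95+15.27)/2 × 4 = 56.44
  [6→8]: (15.27+13.46)/2 × 2 = 28.73
  Sum = 98.12 mg/L·h
k_e = ln2 / t½ = 0.693147 / 7.18 = 0.0965 h^-1
Extrapolated tail: C_last / k_e = 13.46 / 0.0965 = 139.482
AUC_0→∞ = 98.12 + 139.482 = 237.602 mg/L·h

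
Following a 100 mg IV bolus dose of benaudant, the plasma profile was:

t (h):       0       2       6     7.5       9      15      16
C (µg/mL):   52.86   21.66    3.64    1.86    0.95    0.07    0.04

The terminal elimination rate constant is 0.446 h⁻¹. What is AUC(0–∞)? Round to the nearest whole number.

Trapezoidal AUC_0→16:
  [0→2]: (52.86+21.66)/2 × 2 = 74.52
  [2→6]: (21.66+3.64)/2 × 4 = 50.6
  [6→7.5]: (3.64+1.86)/2 × 1.5 = 4.125
  [7.5→9]: (1.86+0.95)/2 × 1.5 = 2.1075
  [9→15]: (0.95+0.07)/2 × 6 = 3.06
  [15→16]: (0.07+0.04)/2 × 1 = 0.055
  Sum = 134.4675 µg/mL·h
Extrapolated tail: C_last / k_e = 0.04 / 0.446 = 0.090
AUC_0→∞ = 134.4675 + 0.090 = 134.5575 µg/mL·h

AUC = 135 µg/mL·h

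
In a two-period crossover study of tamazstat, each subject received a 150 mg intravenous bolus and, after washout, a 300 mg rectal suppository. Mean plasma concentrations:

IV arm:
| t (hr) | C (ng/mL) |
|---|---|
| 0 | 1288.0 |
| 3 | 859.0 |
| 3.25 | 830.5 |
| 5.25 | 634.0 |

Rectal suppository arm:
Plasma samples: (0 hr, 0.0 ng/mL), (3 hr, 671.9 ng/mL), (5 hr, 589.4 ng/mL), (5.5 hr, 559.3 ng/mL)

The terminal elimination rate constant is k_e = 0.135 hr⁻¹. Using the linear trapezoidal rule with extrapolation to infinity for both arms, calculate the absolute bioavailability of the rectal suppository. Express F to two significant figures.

F = 0.35

Trapezoidal AUC_0→5.25 (IV):
  [0→3]: (1288.0+859.0)/2 × 3 = 3220.5
  [3→3.25]: (859.0+830.5)/2 × 0.25 = 211.1875
  [3.25→5.25]: (830.5+634.0)/2 × 2 = 1464.5
  Sum = 4896.1875 ng/mL·hr
IV tail: 634.0/0.135 = 4696.296; AUC_iv,0→∞ = 4896.1875 + 4696.296 = 9592.4835 ng/mL·hr
Trapezoidal AUC_0→5.5 (rectal suppository):
  [0→3]: (0.0+671.9)/2 × 3 = 1007.85
  [3→5]: (671.9+589.4)/2 × 2 = 1261.3
  [5→5.5]: (589.4+559.3)/2 × 0.5 = 287.175
  Sum = 2556.325 ng/mL·hr
rectal suppository tail: 559.3/0.135 = 4142.963; AUC_ev,0→∞ = 2556.325 + 4142.963 = 6699.288 ng/mL·hr
F = (AUC_ev/D_ev)/(AUC_iv/D_iv) = (6699.288/300)/(9592.4835/150) = 22.33096/63.94989 = 0.3492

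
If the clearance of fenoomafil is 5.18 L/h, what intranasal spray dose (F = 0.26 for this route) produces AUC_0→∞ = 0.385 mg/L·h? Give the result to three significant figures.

Dose = CL × AUC_0→∞ / F
     = 5.18 × 0.385 / 0.26 = 7.67038 mg

Dose = 7.67 mg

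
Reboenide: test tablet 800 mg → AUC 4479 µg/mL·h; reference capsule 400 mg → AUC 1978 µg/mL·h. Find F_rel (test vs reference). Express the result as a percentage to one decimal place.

F_rel = 113.2%

F_rel = (AUC_test/D_test) / (AUC_ref/D_ref)
      = (4479/800) / (1978/400)
      = 5.59875 / 4.945 = 1.1322 = 113.22%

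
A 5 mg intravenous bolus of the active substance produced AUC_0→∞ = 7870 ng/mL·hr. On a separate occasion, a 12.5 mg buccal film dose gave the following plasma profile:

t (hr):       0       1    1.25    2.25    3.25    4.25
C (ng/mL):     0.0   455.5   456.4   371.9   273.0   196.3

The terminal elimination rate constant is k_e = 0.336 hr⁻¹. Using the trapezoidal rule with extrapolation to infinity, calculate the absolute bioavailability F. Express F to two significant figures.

Trapezoidal AUC_0→4.25 (buccal film):
  [0→1]: (0.0+455.5)/2 × 1 = 227.75
  [1→1.25]: (455.5+456.4)/2 × 0.25 = 113.9875
  [1.25→2.25]: (456.4+371.9)/2 × 1 = 414.15
  [2.25→3.25]: (371.9+273.0)/2 × 1 = 322.45
  [3.25→4.25]: (273.0+196.3)/2 × 1 = 234.65
  Sum = 1312.9875 ng/mL·hr
Tail: C_last/k_e = 196.3/0.336 = 584.226
AUC_0→∞ (buccal film) = 1312.9875 + 584.226 = 1897.2135 ng/mL·hr
F = (AUC_ev/D_ev)/(AUC_iv/D_iv) = (1897.2135/12.5)/(7870/5) = 151.77708/1574 = 0.0964

F = 0.096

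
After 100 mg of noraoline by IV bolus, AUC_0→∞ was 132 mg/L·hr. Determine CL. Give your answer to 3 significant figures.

CL = Dose_iv / AUC_0→∞
   = 100 / 132 = 0.757576 L/hr

CL = 0.758 L/hr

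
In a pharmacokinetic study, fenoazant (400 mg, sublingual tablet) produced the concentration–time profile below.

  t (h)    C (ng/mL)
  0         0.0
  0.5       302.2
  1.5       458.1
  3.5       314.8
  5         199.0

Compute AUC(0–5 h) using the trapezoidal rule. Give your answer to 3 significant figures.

AUC = 1610 ng/mL·h

Trapezoidal AUC_0→5:
  [0→0.5]: (0.0+302.2)/2 × 0.5 = 75.55
  [0.5→1.5]: (302.2+458.1)/2 × 1 = 380.15
  [1.5→3.5]: (458.1+314.8)/2 × 2 = 772.9
  [3.5→5]: (314.8+199.0)/2 × 1.5 = 385.35
  Sum = 1613.95 ng/mL·h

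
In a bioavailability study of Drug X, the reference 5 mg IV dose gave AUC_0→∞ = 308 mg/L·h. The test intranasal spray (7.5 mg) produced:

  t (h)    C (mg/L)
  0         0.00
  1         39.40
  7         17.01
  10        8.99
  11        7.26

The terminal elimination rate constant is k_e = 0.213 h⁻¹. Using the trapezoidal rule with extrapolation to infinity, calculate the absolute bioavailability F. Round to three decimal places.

Trapezoidal AUC_0→11 (intranasal spray):
  [0→1]: (0.00+39.40)/2 × 1 = 19.7
  [1→7]: (39.40+17.01)/2 × 6 = 169.23
  [7→10]: (17.01+8.99)/2 × 3 = 39.0
  [10→11]: (8.99+7.26)/2 × 1 = 8.125
  Sum = 236.055 mg/L·h
Tail: C_last/k_e = 7.26/0.213 = 34.085
AUC_0→∞ (intranasal spray) = 236.055 + 34.085 = 270.14 mg/L·h
F = (AUC_ev/D_ev)/(AUC_iv/D_iv) = (270.14/7.5)/(308/5) = 36.0187/61.6 = 0.5847

F = 0.585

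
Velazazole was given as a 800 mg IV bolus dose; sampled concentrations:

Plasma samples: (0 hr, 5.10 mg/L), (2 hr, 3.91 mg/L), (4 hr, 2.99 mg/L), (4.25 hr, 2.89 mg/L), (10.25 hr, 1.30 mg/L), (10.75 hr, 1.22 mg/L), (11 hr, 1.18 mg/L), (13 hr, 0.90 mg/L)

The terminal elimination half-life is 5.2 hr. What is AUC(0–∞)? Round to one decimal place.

Trapezoidal AUC_0→13:
  [0→2]: (5.10+3.91)/2 × 2 = 9.01
  [2→4]: (3.91+2.99)/2 × 2 = 6.9
  [4→4.25]: (2.99+2.89)/2 × 0.25 = 0.735
  [4.25→10.25]: (2.89+1.30)/2 × 6 = 12.57
  [10.25→10.75]: (1.30+1.22)/2 × 0.5 = 0.63
  [10.75→11]: (1.22+1.18)/2 × 0.25 = 0.3
  [11→13]: (1.18+0.90)/2 × 2 = 2.08
  Sum = 32.225 mg/L·hr
k_e = ln2 / t½ = 0.693147 / 5.2 = 0.1333 hr^-1
Extrapolated tail: C_last / k_e = 0.90 / 0.1333 = 6.752
AUC_0→∞ = 32.225 + 6.752 = 38.977 mg/L·hr

AUC = 39.0 mg/L·hr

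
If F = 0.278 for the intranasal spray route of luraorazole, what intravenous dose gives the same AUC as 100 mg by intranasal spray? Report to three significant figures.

Systemic exposure from an extravascular dose = F × D_ev, so the equivalent IV dose is F × D_ev.
D_iv = F × D_ev = 0.278 × 100 = 27.8 mg

D_iv = 27.8 mg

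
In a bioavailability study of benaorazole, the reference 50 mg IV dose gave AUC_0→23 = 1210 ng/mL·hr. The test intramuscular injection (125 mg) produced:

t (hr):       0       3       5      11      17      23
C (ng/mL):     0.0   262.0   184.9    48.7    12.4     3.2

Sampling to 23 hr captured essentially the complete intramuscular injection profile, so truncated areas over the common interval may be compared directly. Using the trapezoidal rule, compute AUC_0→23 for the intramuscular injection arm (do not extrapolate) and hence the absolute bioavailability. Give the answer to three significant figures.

F = 0.585

Trapezoidal AUC_0→23 (intramuscular injection):
  [0→3]: (0.0+262.0)/2 × 3 = 393.0
  [3→5]: (262.0+184.9)/2 × 2 = 446.9
  [5→11]: (184.9+48.7)/2 × 6 = 700.8
  [11→17]: (48.7+12.4)/2 × 6 = 183.3
  [17→23]: (12.4+3.2)/2 × 6 = 46.8
  Sum = 1770.8 ng/mL·hr
F = (AUC_ev/D_ev)/(AUC_iv/D_iv) = (1770.8/125)/(1210/50) = 14.1664/24.2 = 0.5854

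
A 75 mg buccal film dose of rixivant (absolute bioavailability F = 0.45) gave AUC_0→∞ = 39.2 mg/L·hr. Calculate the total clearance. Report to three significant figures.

CL = F × Dose / AUC_0→∞
   = 0.45 × 75 / 39.2 = 0.860969 L/hr

CL = 0.861 L/hr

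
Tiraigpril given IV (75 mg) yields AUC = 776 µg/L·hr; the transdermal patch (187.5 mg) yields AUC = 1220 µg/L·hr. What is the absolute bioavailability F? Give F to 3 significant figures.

F = (AUC_ev / D_ev) / (AUC_iv / D_iv)
  = (1220/187.5) / (776/75)
  = 6.50667 / 10.3467 = 0.6289

F = 0.629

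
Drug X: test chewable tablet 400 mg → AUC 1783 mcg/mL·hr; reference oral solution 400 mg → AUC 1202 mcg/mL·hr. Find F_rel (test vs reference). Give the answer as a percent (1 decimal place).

F_rel = (AUC_test/D_test) / (AUC_ref/D_ref)
      = (1783/400) / (1202/400)
      = 4.4575 / 3.005 = 1.4834 = 148.34%

F_rel = 148.3%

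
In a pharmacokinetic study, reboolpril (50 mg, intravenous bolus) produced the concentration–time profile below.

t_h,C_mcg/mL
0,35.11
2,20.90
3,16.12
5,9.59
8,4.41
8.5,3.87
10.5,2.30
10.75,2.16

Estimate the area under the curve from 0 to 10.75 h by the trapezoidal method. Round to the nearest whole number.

AUC = 130 mcg/mL·h

Trapezoidal AUC_0→10.75:
  [0→2]: (35.11+20.90)/2 × 2 = 56.01
  [2→3]: (20.90+16.12)/2 × 1 = 18.51
  [3→5]: (16.12+9.59)/2 × 2 = 25.71
  [5→8]: (9.59+4.41)/2 × 3 = 21.0
  [8→8.5]: (4.41+3.87)/2 × 0.5 = 2.07
  [8.5→10.5]: (3.87+2.30)/2 × 2 = 6.17
  [10.5→10.75]: (2.30+2.16)/2 × 0.25 = 0.5575
  Sum = 130.0275 mcg/mL·h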